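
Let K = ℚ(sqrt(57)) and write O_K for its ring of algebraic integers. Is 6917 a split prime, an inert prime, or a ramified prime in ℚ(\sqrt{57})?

Since 57 ≡ 1 mod 4, the ring of integers is ℤ[(1+√57)/2] with discriminant 57.
6917 ∤ 57, so 6917 is unramified.
Compute (57/6917) via Euler: 57^((6917-1)/2) mod 6917 = 6916, so (57/6917) = -1.
d is a non-residue mod p, hence 6917 remains inert in O_K.

inert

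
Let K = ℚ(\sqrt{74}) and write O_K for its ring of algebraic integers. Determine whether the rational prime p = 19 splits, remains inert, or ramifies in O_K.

d = 74 ≡ 2 (mod 4), so O_K = ℤ[√74] and disc(K) = 4d = 296.
Since gcd(19, 296) = 1 the prime 19 does not ramify.
(74/19) = 17^9 mod 19 = 1, giving Legendre symbol 1.
(74/19) = 1, so 19 splits.

split — (19) = 𝔭₁𝔭₂ with 𝔭₁ ≠ 𝔭₂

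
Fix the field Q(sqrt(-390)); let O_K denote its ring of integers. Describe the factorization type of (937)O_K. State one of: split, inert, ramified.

d = -390 ≡ 2 (mod 4), so O_K = ℤ[√-390] and disc(K) = 4d = -1560.
Since gcd(937, -1560) = 1 the prime 937 does not ramify.
Legendre symbol by Euler's criterion: (-390/937) ≡ (-390)^468 ≡ 936 (mod 937), i.e. (-390/937) = -1.
Legendre symbol -1 ⇒ 937 is inert.

inert — (937) stays prime in O_K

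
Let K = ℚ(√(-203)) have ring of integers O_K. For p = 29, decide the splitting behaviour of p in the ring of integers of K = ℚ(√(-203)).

Since -203 ≡ 1 mod 4, the ring of integers is ℤ[(1+√-203)/2] with discriminant -203.
29 divides disc(K) = -203, so 29 ramifies.

ramifies in O_K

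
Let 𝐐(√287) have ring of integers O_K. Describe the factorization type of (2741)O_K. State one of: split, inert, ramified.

d = 287 ≡ 3 (mod 4), so O_K = ℤ[√287] and disc(K) = 4d = 1148.
2741 ∤ 1148, so 2741 is unramified.
(287/2741) = 287^1370 mod 2741 = 2740, giving Legendre symbol -1.
d is a non-residue mod p, hence 2741 remains inert in O_K.

remains prime (inert)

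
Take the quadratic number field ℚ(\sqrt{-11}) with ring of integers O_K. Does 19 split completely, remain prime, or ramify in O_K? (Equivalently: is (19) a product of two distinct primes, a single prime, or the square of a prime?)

19 remains inert

d = -11 ≡ 1 (mod 4), so O_K = ℤ[(1+√-11)/2] and disc(K) = d = -11.
19 ∤ -11, so 19 is unramified.
(-11/19) = 8^9 mod 19 = 18, giving Legendre symbol -1.
Legendre symbol -1 ⇒ 19 is inert.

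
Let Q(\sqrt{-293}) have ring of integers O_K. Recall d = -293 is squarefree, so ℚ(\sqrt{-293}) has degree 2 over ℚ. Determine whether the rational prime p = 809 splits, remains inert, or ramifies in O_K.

d = -293 ≡ 3 (mod 4), so O_K = ℤ[√-293] and disc(K) = 4d = -1172.
Since gcd(809, -1172) = 1 the prime 809 does not ramify.
Euler's criterion: (-293)^404 mod 809 = 808. Thus (-293|809) = -1.
d is a non-residue mod p, hence 809 remains inert in O_K.

inert — (809) stays prime in O_K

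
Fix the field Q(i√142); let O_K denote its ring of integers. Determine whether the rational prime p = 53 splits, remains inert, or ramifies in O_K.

split

Since -142 ≢ 1 mod 4, the ring of integers is ℤ[√-142] with discriminant 4·(-142) = -568.
disc(K) = -568 is not divisible by 53; 53 is unramified.
Legendre symbol by Euler's criterion: (-142/53) ≡ (-142)^26 ≡ 1 (mod 53), i.e. (-142/53) = 1.
d is a quadratic residue mod p, hence 53 splits in O_K.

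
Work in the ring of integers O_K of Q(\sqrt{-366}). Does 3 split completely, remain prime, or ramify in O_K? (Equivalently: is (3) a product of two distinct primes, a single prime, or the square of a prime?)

Since -366 ≢ 1 mod 4, the ring of integers is ℤ[√-366] with discriminant 4·(-366) = -1464.
Ramification test: 3 | -1464. The prime 3 ramifies in K.

p ramifies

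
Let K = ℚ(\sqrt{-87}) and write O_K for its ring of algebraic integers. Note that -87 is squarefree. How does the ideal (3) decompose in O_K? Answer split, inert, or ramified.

ramifies in O_K

-87 mod 4 = 1, hence disc K = -87 and O_K = ℤ[(1+√-87)/2].
3 divides disc(K) = -87, so 3 ramifies.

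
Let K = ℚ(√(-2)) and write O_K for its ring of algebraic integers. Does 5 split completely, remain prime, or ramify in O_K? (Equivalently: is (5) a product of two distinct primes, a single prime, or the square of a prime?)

Since -2 ≢ 1 mod 4, the ring of integers is ℤ[√-2] with discriminant 4·(-2) = -8.
Since gcd(5, -8) = 1 the prime 5 does not ramify.
Legendre symbol by Euler's criterion: (-2/5) ≡ (-2)^2 ≡ 4 (mod 5), i.e. (-2/5) = -1.
(-2/5) = -1, so 5 is inert.

p is inert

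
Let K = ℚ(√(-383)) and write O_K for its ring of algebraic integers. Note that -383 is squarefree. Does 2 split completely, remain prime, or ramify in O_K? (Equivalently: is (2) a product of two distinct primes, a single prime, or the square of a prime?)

Since -383 ≡ 1 mod 4, the ring of integers is ℤ[(1+√-383)/2] with discriminant -383.
disc(K) = -383 is not divisible by 2; 2 is unramified.
For p = 2 with d ≡ 1 (mod 4): d mod 8 = 1, so 2 splits.

p splits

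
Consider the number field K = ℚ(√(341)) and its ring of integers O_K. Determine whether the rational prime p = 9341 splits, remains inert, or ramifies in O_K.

p is inert

341 mod 4 = 1, hence disc K = 341 and O_K = ℤ[(1+√341)/2].
Since gcd(9341, 341) = 1 the prime 9341 does not ramify.
Euler's criterion: 341^4670 mod 9341 = 9340. Thus (341|9341) = -1.
(341/9341) = -1, so 9341 is inert.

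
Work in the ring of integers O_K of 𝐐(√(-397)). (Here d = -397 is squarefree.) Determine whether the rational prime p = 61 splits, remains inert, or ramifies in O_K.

d = -397 ≡ 3 (mod 4), so O_K = ℤ[√-397] and disc(K) = 4d = -1588.
61 ∤ -1588, so 61 is unramified.
Compute (-397/61) via Euler: 30^((61-1)/2) mod 61 = 60, so (-397/61) = -1.
d is a non-residue mod p, hence 61 remains inert in O_K.

inert — (61) stays prime in O_K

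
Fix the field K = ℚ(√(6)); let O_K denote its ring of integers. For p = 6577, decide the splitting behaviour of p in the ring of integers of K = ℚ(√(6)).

d = 6 ≡ 2 (mod 4), so O_K = ℤ[√6] and disc(K) = 4d = 24.
disc(K) = 24 is not divisible by 6577; 6577 is unramified.
Euler's criterion: 6^3288 mod 6577 = 1. Thus (6|6577) = 1.
d is a quadratic residue mod p, hence 6577 splits in O_K.

p splits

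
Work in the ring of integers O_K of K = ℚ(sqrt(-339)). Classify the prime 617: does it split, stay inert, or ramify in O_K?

d = -339 ≡ 1 (mod 4), so O_K = ℤ[(1+√-339)/2] and disc(K) = d = -339.
Since gcd(617, -339) = 1 the prime 617 does not ramify.
Euler's criterion: (-339)^308 mod 617 = 616. Thus (-339|617) = -1.
(-339/617) = -1, so 617 is inert.

remains prime (inert)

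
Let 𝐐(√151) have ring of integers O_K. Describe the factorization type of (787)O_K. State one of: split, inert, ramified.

remains prime (inert)

d = 151 ≡ 3 (mod 4), so O_K = ℤ[√151] and disc(K) = 4d = 604.
disc(K) = 604 is not divisible by 787; 787 is unramified.
Compute (151/787) via Euler: 151^((787-1)/2) mod 787 = 786, so (151/787) = -1.
(151/787) = -1, so 787 is inert.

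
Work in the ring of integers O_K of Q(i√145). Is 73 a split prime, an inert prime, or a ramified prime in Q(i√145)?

splits completely

Since -145 ≢ 1 mod 4, the ring of integers is ℤ[√-145] with discriminant 4·(-145) = -580.
73 ∤ -580, so 73 is unramified.
Compute (-145/73) via Euler: 1^((73-1)/2) mod 73 = 1, so (-145/73) = 1.
(-145/73) = 1, so 73 splits.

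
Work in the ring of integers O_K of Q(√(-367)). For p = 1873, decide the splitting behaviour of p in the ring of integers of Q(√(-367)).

-367 mod 4 = 1, hence disc K = -367 and O_K = ℤ[(1+√-367)/2].
disc(K) = -367 is not divisible by 1873; 1873 is unramified.
(-367/1873) = 1506^936 mod 1873 = 1872, giving Legendre symbol -1.
(-367/1873) = -1, so 1873 is inert.

1873 remains inert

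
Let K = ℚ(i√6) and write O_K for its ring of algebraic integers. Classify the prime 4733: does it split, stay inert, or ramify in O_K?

-6 mod 4 = 2, hence disc K = 4·(-6) = -24 and O_K = ℤ[√-6].
Since gcd(4733, -24) = 1 the prime 4733 does not ramify.
Compute (-6/4733) via Euler: 4727^((4733-1)/2) mod 4733 = 1, so (-6/4733) = 1.
Legendre symbol 1 ⇒ 4733 is split.

split — (4733) = 𝔭₁𝔭₂ with 𝔭₁ ≠ 𝔭₂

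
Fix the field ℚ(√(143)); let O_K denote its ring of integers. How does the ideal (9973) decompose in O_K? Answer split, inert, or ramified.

d = 143 ≡ 3 (mod 4), so O_K = ℤ[√143] and disc(K) = 4d = 572.
disc(K) = 572 is not divisible by 9973; 9973 is unramified.
Legendre symbol by Euler's criterion: (143/9973) ≡ 143^4986 ≡ 1 (mod 9973), i.e. (143/9973) = 1.
Legendre symbol 1 ⇒ 9973 is split.

p splits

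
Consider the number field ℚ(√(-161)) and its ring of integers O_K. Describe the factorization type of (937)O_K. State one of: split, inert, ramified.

splits completely

d = -161 ≡ 3 (mod 4), so O_K = ℤ[√-161] and disc(K) = 4d = -644.
disc(K) = -644 is not divisible by 937; 937 is unramified.
Legendre symbol by Euler's criterion: (-161/937) ≡ (-161)^468 ≡ 1 (mod 937), i.e. (-161/937) = 1.
(-161/937) = 1, so 937 splits.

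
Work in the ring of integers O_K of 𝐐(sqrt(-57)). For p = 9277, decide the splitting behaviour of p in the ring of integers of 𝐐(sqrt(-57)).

Since -57 ≢ 1 mod 4, the ring of integers is ℤ[√-57] with discriminant 4·(-57) = -228.
Since gcd(9277, -228) = 1 the prime 9277 does not ramify.
Euler's criterion: (-57)^4638 mod 9277 = 1. Thus (-57|9277) = 1.
Legendre symbol 1 ⇒ 9277 is split.

split — (9277) = 𝔭₁𝔭₂ with 𝔭₁ ≠ 𝔭₂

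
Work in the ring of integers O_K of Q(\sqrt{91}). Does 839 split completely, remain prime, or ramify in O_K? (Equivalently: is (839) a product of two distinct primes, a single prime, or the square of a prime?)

inert

91 mod 4 = 3, hence disc K = 4·91 = 364 and O_K = ℤ[√91].
Since gcd(839, 364) = 1 the prime 839 does not ramify.
Euler's criterion: 91^419 mod 839 = 838. Thus (91|839) = -1.
Legendre symbol -1 ⇒ 839 is inert.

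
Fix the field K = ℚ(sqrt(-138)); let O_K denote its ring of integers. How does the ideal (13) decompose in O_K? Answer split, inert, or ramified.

d = -138 ≡ 2 (mod 4), so O_K = ℤ[√-138] and disc(K) = 4d = -552.
Since gcd(13, -552) = 1 the prime 13 does not ramify.
(-138/13) = 5^6 mod 13 = 12, giving Legendre symbol -1.
Legendre symbol -1 ⇒ 13 is inert.

remains prime (inert)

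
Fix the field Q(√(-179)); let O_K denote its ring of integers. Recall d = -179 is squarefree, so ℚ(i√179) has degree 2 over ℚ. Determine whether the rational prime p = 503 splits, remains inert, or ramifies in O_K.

-179 mod 4 = 1, hence disc K = -179 and O_K = ℤ[(1+√-179)/2].
disc(K) = -179 is not divisible by 503; 503 is unramified.
Euler's criterion: (-179)^251 mod 503 = 1. Thus (-179|503) = 1.
d is a quadratic residue mod p, hence 503 splits in O_K.

split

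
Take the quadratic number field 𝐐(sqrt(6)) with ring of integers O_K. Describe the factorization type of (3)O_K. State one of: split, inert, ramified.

d = 6 ≡ 2 (mod 4), so O_K = ℤ[√6] and disc(K) = 4d = 24.
disc(K) = 24 = 3·8, so p = 3 is ramified.

ramified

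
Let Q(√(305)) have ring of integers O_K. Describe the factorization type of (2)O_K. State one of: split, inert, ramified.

splits completely

d = 305 ≡ 1 (mod 4), so O_K = ℤ[(1+√305)/2] and disc(K) = d = 305.
disc(K) = 305 is not divisible by 2; 2 is unramified.
d ≡ 1 (mod 8); the supplementary law gives 2 split.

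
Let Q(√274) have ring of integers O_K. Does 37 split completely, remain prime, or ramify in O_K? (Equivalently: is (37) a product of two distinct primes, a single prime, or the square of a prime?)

Since 274 ≢ 1 mod 4, the ring of integers is ℤ[√274] with discriminant 4·274 = 1096.
37 ∤ 1096, so 37 is unramified.
Legendre symbol by Euler's criterion: (274/37) ≡ 274^18 ≡ 36 (mod 37), i.e. (274/37) = -1.
(274/37) = -1, so 37 is inert.

inert — (37) stays prime in O_K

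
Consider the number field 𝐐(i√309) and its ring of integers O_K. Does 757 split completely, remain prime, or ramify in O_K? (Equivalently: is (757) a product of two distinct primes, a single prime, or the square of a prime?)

p splits

Since -309 ≢ 1 mod 4, the ring of integers is ℤ[√-309] with discriminant 4·(-309) = -1236.
Since gcd(757, -1236) = 1 the prime 757 does not ramify.
Euler's criterion: (-309)^378 mod 757 = 1. Thus (-309|757) = 1.
(-309/757) = 1, so 757 splits.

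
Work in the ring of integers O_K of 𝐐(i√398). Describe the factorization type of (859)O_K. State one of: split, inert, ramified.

p is inert

-398 mod 4 = 2, hence disc K = 4·(-398) = -1592 and O_K = ℤ[√-398].
Since gcd(859, -1592) = 1 the prime 859 does not ramify.
(-398/859) = 461^429 mod 859 = 858, giving Legendre symbol -1.
Legendre symbol -1 ⇒ 859 is inert.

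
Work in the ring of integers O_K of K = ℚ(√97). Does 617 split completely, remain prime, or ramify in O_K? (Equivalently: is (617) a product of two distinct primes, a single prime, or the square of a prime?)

97 mod 4 = 1, hence disc K = 97 and O_K = ℤ[(1+√97)/2].
disc(K) = 97 is not divisible by 617; 617 is unramified.
Compute (97/617) via Euler: 97^((617-1)/2) mod 617 = 1, so (97/617) = 1.
(97/617) = 1, so 617 splits.

split — (617) = 𝔭₁𝔭₂ with 𝔭₁ ≠ 𝔭₂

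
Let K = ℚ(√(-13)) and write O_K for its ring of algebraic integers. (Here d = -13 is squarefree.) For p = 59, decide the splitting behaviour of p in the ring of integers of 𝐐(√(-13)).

splits completely

Since -13 ≢ 1 mod 4, the ring of integers is ℤ[√-13] with discriminant 4·(-13) = -52.
59 ∤ -52, so 59 is unramified.
(-13/59) = 46^29 mod 59 = 1, giving Legendre symbol 1.
Legendre symbol 1 ⇒ 59 is split.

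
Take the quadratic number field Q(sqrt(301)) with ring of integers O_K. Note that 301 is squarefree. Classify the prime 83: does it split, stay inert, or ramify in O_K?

83 remains inert

d = 301 ≡ 1 (mod 4), so O_K = ℤ[(1+√301)/2] and disc(K) = d = 301.
disc(K) = 301 is not divisible by 83; 83 is unramified.
Compute (301/83) via Euler: 52^((83-1)/2) mod 83 = 82, so (301/83) = -1.
Legendre symbol -1 ⇒ 83 is inert.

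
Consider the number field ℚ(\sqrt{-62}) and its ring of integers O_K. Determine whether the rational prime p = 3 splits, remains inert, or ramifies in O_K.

d = -62 ≡ 2 (mod 4), so O_K = ℤ[√-62] and disc(K) = 4d = -248.
3 ∤ -248, so 3 is unramified.
(-62/3) = 1^1 mod 3 = 1, giving Legendre symbol 1.
(-62/3) = 1, so 3 splits.

split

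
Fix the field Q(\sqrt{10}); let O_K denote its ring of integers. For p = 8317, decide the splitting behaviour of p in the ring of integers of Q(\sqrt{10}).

8317 splits in O_K

d = 10 ≡ 2 (mod 4), so O_K = ℤ[√10] and disc(K) = 4d = 40.
8317 ∤ 40, so 8317 is unramified.
Euler's criterion: 10^4158 mod 8317 = 1. Thus (10|8317) = 1.
Legendre symbol 1 ⇒ 8317 is split.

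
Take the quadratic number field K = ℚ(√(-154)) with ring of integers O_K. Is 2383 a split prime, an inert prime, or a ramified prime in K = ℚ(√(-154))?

p is inert

d = -154 ≡ 2 (mod 4), so O_K = ℤ[√-154] and disc(K) = 4d = -616.
Since gcd(2383, -616) = 1 the prime 2383 does not ramify.
Compute (-154/2383) via Euler: 2229^((2383-1)/2) mod 2383 = 2382, so (-154/2383) = -1.
d is a non-residue mod p, hence 2383 remains inert in O_K.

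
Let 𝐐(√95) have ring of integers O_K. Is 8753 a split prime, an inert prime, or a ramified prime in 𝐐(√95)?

Since 95 ≢ 1 mod 4, the ring of integers is ℤ[√95] with discriminant 4·95 = 380.
8753 ∤ 380, so 8753 is unramified.
Euler's criterion: 95^4376 mod 8753 = 1. Thus (95|8753) = 1.
(95/8753) = 1, so 8753 splits.

split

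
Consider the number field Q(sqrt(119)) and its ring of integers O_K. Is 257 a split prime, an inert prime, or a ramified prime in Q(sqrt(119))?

remains prime (inert)

d = 119 ≡ 3 (mod 4), so O_K = ℤ[√119] and disc(K) = 4d = 476.
257 ∤ 476, so 257 is unramified.
Legendre symbol by Euler's criterion: (119/257) ≡ 119^128 ≡ 256 (mod 257), i.e. (119/257) = -1.
d is a non-residue mod p, hence 257 remains inert in O_K.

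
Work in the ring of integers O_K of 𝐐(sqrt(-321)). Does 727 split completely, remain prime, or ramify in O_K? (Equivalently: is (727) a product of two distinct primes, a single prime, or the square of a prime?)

-321 mod 4 = 3, hence disc K = 4·(-321) = -1284 and O_K = ℤ[√-321].
727 ∤ -1284, so 727 is unramified.
Euler's criterion: (-321)^363 mod 727 = 726. Thus (-321|727) = -1.
Legendre symbol -1 ⇒ 727 is inert.

remains prime (inert)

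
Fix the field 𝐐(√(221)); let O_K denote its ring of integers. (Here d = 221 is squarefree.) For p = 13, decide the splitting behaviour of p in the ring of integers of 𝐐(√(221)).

d = 221 ≡ 1 (mod 4), so O_K = ℤ[(1+√221)/2] and disc(K) = d = 221.
disc(K) = 221 = 13·17, so p = 13 is ramified.

p ramifies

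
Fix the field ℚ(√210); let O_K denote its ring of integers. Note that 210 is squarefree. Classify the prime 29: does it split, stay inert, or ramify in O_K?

split

210 mod 4 = 2, hence disc K = 4·210 = 840 and O_K = ℤ[√210].
29 ∤ 840, so 29 is unramified.
Euler's criterion: 210^14 mod 29 = 1. Thus (210|29) = 1.
d is a quadratic residue mod p, hence 29 splits in O_K.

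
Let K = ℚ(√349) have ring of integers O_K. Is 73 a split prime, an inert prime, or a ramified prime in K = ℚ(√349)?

d = 349 ≡ 1 (mod 4), so O_K = ℤ[(1+√349)/2] and disc(K) = d = 349.
disc(K) = 349 is not divisible by 73; 73 is unramified.
Compute (349/73) via Euler: 57^((73-1)/2) mod 73 = 1, so (349/73) = 1.
(349/73) = 1, so 73 splits.

splits completely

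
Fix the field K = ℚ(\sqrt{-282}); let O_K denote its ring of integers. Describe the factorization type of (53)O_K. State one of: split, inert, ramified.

p splits

Since -282 ≢ 1 mod 4, the ring of integers is ℤ[√-282] with discriminant 4·(-282) = -1128.
disc(K) = -1128 is not divisible by 53; 53 is unramified.
Compute (-282/53) via Euler: 36^((53-1)/2) mod 53 = 1, so (-282/53) = 1.
d is a quadratic residue mod p, hence 53 splits in O_K.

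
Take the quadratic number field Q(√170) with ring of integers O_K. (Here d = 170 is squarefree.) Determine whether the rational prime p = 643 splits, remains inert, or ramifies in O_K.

643 remains inert

Since 170 ≢ 1 mod 4, the ring of integers is ℤ[√170] with discriminant 4·170 = 680.
Since gcd(643, 680) = 1 the prime 643 does not ramify.
Compute (170/643) via Euler: 170^((643-1)/2) mod 643 = 642, so (170/643) = -1.
(170/643) = -1, so 643 is inert.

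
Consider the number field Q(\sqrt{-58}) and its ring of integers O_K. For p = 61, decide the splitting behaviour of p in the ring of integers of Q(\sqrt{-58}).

split — (61) = 𝔭₁𝔭₂ with 𝔭₁ ≠ 𝔭₂

-58 mod 4 = 2, hence disc K = 4·(-58) = -232 and O_K = ℤ[√-58].
disc(K) = -232 is not divisible by 61; 61 is unramified.
Compute (-58/61) via Euler: 3^((61-1)/2) mod 61 = 1, so (-58/61) = 1.
(-58/61) = 1, so 61 splits.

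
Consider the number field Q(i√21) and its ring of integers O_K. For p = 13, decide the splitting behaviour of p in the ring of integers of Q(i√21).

-21 mod 4 = 3, hence disc K = 4·(-21) = -84 and O_K = ℤ[√-21].
13 ∤ -84, so 13 is unramified.
Legendre symbol by Euler's criterion: (-21/13) ≡ (-21)^6 ≡ 12 (mod 13), i.e. (-21/13) = -1.
Legendre symbol -1 ⇒ 13 is inert.

remains prime (inert)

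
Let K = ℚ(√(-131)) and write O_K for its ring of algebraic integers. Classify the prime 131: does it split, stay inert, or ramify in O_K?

ramifies in O_K

-131 mod 4 = 1, hence disc K = -131 and O_K = ℤ[(1+√-131)/2].
disc(K) = -131 = 131·(-1), so p = 131 is ramified.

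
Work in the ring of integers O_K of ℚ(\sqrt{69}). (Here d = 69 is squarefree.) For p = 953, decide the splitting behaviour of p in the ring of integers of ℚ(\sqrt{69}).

d = 69 ≡ 1 (mod 4), so O_K = ℤ[(1+√69)/2] and disc(K) = d = 69.
953 ∤ 69, so 953 is unramified.
Euler's criterion: 69^476 mod 953 = 1. Thus (69|953) = 1.
d is a quadratic residue mod p, hence 953 splits in O_K.

split — (953) = 𝔭₁𝔭₂ with 𝔭₁ ≠ 𝔭₂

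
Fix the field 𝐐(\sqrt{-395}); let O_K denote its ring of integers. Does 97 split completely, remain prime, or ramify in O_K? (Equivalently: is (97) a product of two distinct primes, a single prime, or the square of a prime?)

inert

-395 mod 4 = 1, hence disc K = -395 and O_K = ℤ[(1+√-395)/2].
disc(K) = -395 is not divisible by 97; 97 is unramified.
Euler's criterion: (-395)^48 mod 97 = 96. Thus (-395|97) = -1.
(-395/97) = -1, so 97 is inert.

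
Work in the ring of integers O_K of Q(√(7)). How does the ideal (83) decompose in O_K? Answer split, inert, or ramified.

split — (83) = 𝔭₁𝔭₂ with 𝔭₁ ≠ 𝔭₂

d = 7 ≡ 3 (mod 4), so O_K = ℤ[√7] and disc(K) = 4d = 28.
Since gcd(83, 28) = 1 the prime 83 does not ramify.
(7/83) = 7^41 mod 83 = 1, giving Legendre symbol 1.
Legendre symbol 1 ⇒ 83 is split.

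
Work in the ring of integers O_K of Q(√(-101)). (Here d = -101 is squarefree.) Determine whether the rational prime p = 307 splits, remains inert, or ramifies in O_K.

inert

d = -101 ≡ 3 (mod 4), so O_K = ℤ[√-101] and disc(K) = 4d = -404.
307 ∤ -404, so 307 is unramified.
Compute (-101/307) via Euler: 206^((307-1)/2) mod 307 = 306, so (-101/307) = -1.
Legendre symbol -1 ⇒ 307 is inert.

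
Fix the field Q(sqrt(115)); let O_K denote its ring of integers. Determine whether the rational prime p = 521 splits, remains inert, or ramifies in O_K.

Since 115 ≢ 1 mod 4, the ring of integers is ℤ[√115] with discriminant 4·115 = 460.
Since gcd(521, 460) = 1 the prime 521 does not ramify.
Legendre symbol by Euler's criterion: (115/521) ≡ 115^260 ≡ 520 (mod 521), i.e. (115/521) = -1.
(115/521) = -1, so 521 is inert.

inert — (521) stays prime in O_K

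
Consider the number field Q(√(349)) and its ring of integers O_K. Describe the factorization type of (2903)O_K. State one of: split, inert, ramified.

Since 349 ≡ 1 mod 4, the ring of integers is ℤ[(1+√349)/2] with discriminant 349.
disc(K) = 349 is not divisible by 2903; 2903 is unramified.
(349/2903) = 349^1451 mod 2903 = 1, giving Legendre symbol 1.
(349/2903) = 1, so 2903 splits.

p splits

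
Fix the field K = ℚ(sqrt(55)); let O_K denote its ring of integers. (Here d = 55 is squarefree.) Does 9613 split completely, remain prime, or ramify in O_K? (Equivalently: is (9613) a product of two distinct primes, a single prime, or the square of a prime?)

9613 splits in O_K

55 mod 4 = 3, hence disc K = 4·55 = 220 and O_K = ℤ[√55].
9613 ∤ 220, so 9613 is unramified.
Compute (55/9613) via Euler: 55^((9613-1)/2) mod 9613 = 1, so (55/9613) = 1.
d is a quadratic residue mod p, hence 9613 splits in O_K.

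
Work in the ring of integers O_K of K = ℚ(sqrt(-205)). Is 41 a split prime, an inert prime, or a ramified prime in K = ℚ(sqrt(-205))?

Since -205 ≢ 1 mod 4, the ring of integers is ℤ[√-205] with discriminant 4·(-205) = -820.
41 divides disc(K) = -820, so 41 ramifies.

ramified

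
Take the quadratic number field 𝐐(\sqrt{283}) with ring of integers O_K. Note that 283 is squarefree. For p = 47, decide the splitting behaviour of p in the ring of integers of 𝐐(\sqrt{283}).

Since 283 ≢ 1 mod 4, the ring of integers is ℤ[√283] with discriminant 4·283 = 1132.
Since gcd(47, 1132) = 1 the prime 47 does not ramify.
Euler's criterion: 283^23 mod 47 = 1. Thus (283|47) = 1.
d is a quadratic residue mod p, hence 47 splits in O_K.

split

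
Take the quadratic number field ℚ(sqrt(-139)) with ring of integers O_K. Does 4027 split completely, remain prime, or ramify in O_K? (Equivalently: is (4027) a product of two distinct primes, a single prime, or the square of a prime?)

remains prime (inert)

d = -139 ≡ 1 (mod 4), so O_K = ℤ[(1+√-139)/2] and disc(K) = d = -139.
4027 ∤ -139, so 4027 is unramified.
Legendre symbol by Euler's criterion: (-139/4027) ≡ (-139)^2013 ≡ 4026 (mod 4027), i.e. (-139/4027) = -1.
d is a non-residue mod p, hence 4027 remains inert in O_K.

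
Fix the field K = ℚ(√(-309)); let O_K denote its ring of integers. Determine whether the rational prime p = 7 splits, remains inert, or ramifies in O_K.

-309 mod 4 = 3, hence disc K = 4·(-309) = -1236 and O_K = ℤ[√-309].
disc(K) = -1236 is not divisible by 7; 7 is unramified.
Legendre symbol by Euler's criterion: (-309/7) ≡ (-309)^3 ≡ 6 (mod 7), i.e. (-309/7) = -1.
(-309/7) = -1, so 7 is inert.

7 remains inert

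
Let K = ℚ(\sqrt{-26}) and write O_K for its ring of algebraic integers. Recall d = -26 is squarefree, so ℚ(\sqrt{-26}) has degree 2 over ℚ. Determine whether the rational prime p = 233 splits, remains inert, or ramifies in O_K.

split

d = -26 ≡ 2 (mod 4), so O_K = ℤ[√-26] and disc(K) = 4d = -104.
Since gcd(233, -104) = 1 the prime 233 does not ramify.
Compute (-26/233) via Euler: 207^((233-1)/2) mod 233 = 1, so (-26/233) = 1.
Legendre symbol 1 ⇒ 233 is split.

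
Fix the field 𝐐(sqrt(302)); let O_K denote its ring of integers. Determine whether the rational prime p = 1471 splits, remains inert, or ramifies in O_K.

split

d = 302 ≡ 2 (mod 4), so O_K = ℤ[√302] and disc(K) = 4d = 1208.
1471 ∤ 1208, so 1471 is unramified.
Euler's criterion: 302^735 mod 1471 = 1. Thus (302|1471) = 1.
d is a quadratic residue mod p, hence 1471 splits in O_K.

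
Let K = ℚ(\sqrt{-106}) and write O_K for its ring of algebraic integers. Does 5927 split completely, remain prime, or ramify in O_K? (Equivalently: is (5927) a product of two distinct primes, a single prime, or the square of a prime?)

inert — (5927) stays prime in O_K

-106 mod 4 = 2, hence disc K = 4·(-106) = -424 and O_K = ℤ[√-106].
Since gcd(5927, -424) = 1 the prime 5927 does not ramify.
Legendre symbol by Euler's criterion: (-106/5927) ≡ (-106)^2963 ≡ 5926 (mod 5927), i.e. (-106/5927) = -1.
d is a non-residue mod p, hence 5927 remains inert in O_K.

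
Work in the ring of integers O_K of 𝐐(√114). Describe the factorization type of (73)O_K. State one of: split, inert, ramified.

Since 114 ≢ 1 mod 4, the ring of integers is ℤ[√114] with discriminant 4·114 = 456.
73 ∤ 456, so 73 is unramified.
(114/73) = 41^36 mod 73 = 1, giving Legendre symbol 1.
d is a quadratic residue mod p, hence 73 splits in O_K.

split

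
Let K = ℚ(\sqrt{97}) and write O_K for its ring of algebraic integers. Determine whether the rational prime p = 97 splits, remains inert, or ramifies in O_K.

Since 97 ≡ 1 mod 4, the ring of integers is ℤ[(1+√97)/2] with discriminant 97.
disc(K) = 97 = 97·1, so p = 97 is ramified.

ramified — (97) = 𝔭²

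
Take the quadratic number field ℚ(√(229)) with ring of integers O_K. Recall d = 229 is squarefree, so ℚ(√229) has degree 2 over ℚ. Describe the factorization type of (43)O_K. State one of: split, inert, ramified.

43 splits in O_K

Since 229 ≡ 1 mod 4, the ring of integers is ℤ[(1+√229)/2] with discriminant 229.
43 ∤ 229, so 43 is unramified.
Euler's criterion: 229^21 mod 43 = 1. Thus (229|43) = 1.
(229/43) = 1, so 43 splits.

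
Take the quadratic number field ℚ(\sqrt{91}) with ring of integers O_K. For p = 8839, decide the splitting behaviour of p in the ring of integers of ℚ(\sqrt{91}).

8839 splits in O_K

Since 91 ≢ 1 mod 4, the ring of integers is ℤ[√91] with discriminant 4·91 = 364.
Since gcd(8839, 364) = 1 the prime 8839 does not ramify.
Legendre symbol by Euler's criterion: (91/8839) ≡ 91^4419 ≡ 1 (mod 8839), i.e. (91/8839) = 1.
(91/8839) = 1, so 8839 splits.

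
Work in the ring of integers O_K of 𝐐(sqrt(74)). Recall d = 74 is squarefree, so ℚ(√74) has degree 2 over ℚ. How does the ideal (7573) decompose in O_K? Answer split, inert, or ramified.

p is inert

d = 74 ≡ 2 (mod 4), so O_K = ℤ[√74] and disc(K) = 4d = 296.
disc(K) = 296 is not divisible by 7573; 7573 is unramified.
Legendre symbol by Euler's criterion: (74/7573) ≡ 74^3786 ≡ 7572 (mod 7573), i.e. (74/7573) = -1.
(74/7573) = -1, so 7573 is inert.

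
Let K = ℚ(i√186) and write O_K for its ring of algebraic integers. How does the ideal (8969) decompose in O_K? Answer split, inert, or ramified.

-186 mod 4 = 2, hence disc K = 4·(-186) = -744 and O_K = ℤ[√-186].
Since gcd(8969, -744) = 1 the prime 8969 does not ramify.
(-186/8969) = 8783^4484 mod 8969 = 8968, giving Legendre symbol -1.
Legendre symbol -1 ⇒ 8969 is inert.

inert — (8969) stays prime in O_K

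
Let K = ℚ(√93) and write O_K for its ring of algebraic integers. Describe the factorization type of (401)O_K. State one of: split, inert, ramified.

p splits

Since 93 ≡ 1 mod 4, the ring of integers is ℤ[(1+√93)/2] with discriminant 93.
Since gcd(401, 93) = 1 the prime 401 does not ramify.
Compute (93/401) via Euler: 93^((401-1)/2) mod 401 = 1, so (93/401) = 1.
d is a quadratic residue mod p, hence 401 splits in O_K.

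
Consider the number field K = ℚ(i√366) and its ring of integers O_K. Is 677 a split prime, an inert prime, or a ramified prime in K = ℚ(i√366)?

inert

Since -366 ≢ 1 mod 4, the ring of integers is ℤ[√-366] with discriminant 4·(-366) = -1464.
disc(K) = -1464 is not divisible by 677; 677 is unramified.
(-366/677) = 311^338 mod 677 = 676, giving Legendre symbol -1.
(-366/677) = -1, so 677 is inert.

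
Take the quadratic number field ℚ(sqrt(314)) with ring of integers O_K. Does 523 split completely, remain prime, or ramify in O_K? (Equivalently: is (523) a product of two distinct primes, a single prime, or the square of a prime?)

523 remains inert

d = 314 ≡ 2 (mod 4), so O_K = ℤ[√314] and disc(K) = 4d = 1256.
Since gcd(523, 1256) = 1 the prime 523 does not ramify.
Compute (314/523) via Euler: 314^((523-1)/2) mod 523 = 522, so (314/523) = -1.
Legendre symbol -1 ⇒ 523 is inert.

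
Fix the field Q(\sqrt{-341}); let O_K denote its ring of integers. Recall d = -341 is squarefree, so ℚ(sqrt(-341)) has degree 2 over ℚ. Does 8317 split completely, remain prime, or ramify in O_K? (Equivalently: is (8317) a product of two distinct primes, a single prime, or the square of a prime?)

-341 mod 4 = 3, hence disc K = 4·(-341) = -1364 and O_K = ℤ[√-341].
8317 ∤ -1364, so 8317 is unramified.
(-341/8317) = 7976^4158 mod 8317 = 1, giving Legendre symbol 1.
Legendre symbol 1 ⇒ 8317 is split.

splits completely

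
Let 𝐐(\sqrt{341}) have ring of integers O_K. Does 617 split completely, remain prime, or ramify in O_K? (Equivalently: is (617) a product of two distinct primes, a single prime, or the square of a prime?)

341 mod 4 = 1, hence disc K = 341 and O_K = ℤ[(1+√341)/2].
617 ∤ 341, so 617 is unramified.
Legendre symbol by Euler's criterion: (341/617) ≡ 341^308 ≡ 1 (mod 617), i.e. (341/617) = 1.
d is a quadratic residue mod p, hence 617 splits in O_K.

split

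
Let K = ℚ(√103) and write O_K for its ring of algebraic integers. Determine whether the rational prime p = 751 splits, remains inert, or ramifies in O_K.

remains prime (inert)

Since 103 ≢ 1 mod 4, the ring of integers is ℤ[√103] with discriminant 4·103 = 412.
disc(K) = 412 is not divisible by 751; 751 is unramified.
Euler's criterion: 103^375 mod 751 = 750. Thus (103|751) = -1.
Legendre symbol -1 ⇒ 751 is inert.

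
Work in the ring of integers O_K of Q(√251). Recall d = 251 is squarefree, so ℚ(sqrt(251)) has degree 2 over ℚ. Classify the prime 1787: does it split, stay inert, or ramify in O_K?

Since 251 ≢ 1 mod 4, the ring of integers is ℤ[√251] with discriminant 4·251 = 1004.
Since gcd(1787, 1004) = 1 the prime 1787 does not ramify.
Euler's criterion: 251^893 mod 1787 = 1. Thus (251|1787) = 1.
Legendre symbol 1 ⇒ 1787 is split.

1787 splits in O_K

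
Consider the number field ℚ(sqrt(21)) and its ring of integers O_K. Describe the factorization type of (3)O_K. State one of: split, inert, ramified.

ramifies in O_K

21 mod 4 = 1, hence disc K = 21 and O_K = ℤ[(1+√21)/2].
Ramification test: 3 | 21. The prime 3 ramifies in K.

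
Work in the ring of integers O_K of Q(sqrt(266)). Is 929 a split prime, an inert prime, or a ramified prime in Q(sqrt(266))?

inert — (929) stays prime in O_K

266 mod 4 = 2, hence disc K = 4·266 = 1064 and O_K = ℤ[√266].
Since gcd(929, 1064) = 1 the prime 929 does not ramify.
Euler's criterion: 266^464 mod 929 = 928. Thus (266|929) = -1.
Legendre symbol -1 ⇒ 929 is inert.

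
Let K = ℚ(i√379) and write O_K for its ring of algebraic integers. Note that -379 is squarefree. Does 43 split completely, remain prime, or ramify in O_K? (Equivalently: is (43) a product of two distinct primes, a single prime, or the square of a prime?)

Since -379 ≡ 1 mod 4, the ring of integers is ℤ[(1+√-379)/2] with discriminant -379.
Since gcd(43, -379) = 1 the prime 43 does not ramify.
(-379/43) = 8^21 mod 43 = 42, giving Legendre symbol -1.
d is a non-residue mod p, hence 43 remains inert in O_K.

43 remains inert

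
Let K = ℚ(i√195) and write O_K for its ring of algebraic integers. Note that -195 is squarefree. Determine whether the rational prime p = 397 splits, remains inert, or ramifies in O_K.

p splits

Since -195 ≡ 1 mod 4, the ring of integers is ℤ[(1+√-195)/2] with discriminant -195.
Since gcd(397, -195) = 1 the prime 397 does not ramify.
Legendre symbol by Euler's criterion: (-195/397) ≡ (-195)^198 ≡ 1 (mod 397), i.e. (-195/397) = 1.
Legendre symbol 1 ⇒ 397 is split.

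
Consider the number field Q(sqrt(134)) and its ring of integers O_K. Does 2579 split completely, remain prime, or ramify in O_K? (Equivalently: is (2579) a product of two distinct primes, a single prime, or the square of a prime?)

split

d = 134 ≡ 2 (mod 4), so O_K = ℤ[√134] and disc(K) = 4d = 536.
2579 ∤ 536, so 2579 is unramified.
(134/2579) = 134^1289 mod 2579 = 1, giving Legendre symbol 1.
Legendre symbol 1 ⇒ 2579 is split.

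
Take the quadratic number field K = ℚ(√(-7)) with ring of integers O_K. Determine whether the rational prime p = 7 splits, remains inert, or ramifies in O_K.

ramified — (7) = 𝔭²

d = -7 ≡ 1 (mod 4), so O_K = ℤ[(1+√-7)/2] and disc(K) = d = -7.
Ramification test: 7 | -7. The prime 7 ramifies in K.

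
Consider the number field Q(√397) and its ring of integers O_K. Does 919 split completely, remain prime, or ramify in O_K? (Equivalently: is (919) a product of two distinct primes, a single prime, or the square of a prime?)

inert — (919) stays prime in O_K

d = 397 ≡ 1 (mod 4), so O_K = ℤ[(1+√397)/2] and disc(K) = d = 397.
disc(K) = 397 is not divisible by 919; 919 is unramified.
Euler's criterion: 397^459 mod 919 = 918. Thus (397|919) = -1.
(397/919) = -1, so 919 is inert.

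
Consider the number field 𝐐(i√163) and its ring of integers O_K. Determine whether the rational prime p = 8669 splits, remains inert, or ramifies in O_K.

inert — (8669) stays prime in O_K

d = -163 ≡ 1 (mod 4), so O_K = ℤ[(1+√-163)/2] and disc(K) = d = -163.
Since gcd(8669, -163) = 1 the prime 8669 does not ramify.
Euler's criterion: (-163)^4334 mod 8669 = 8668. Thus (-163|8669) = -1.
(-163/8669) = -1, so 8669 is inert.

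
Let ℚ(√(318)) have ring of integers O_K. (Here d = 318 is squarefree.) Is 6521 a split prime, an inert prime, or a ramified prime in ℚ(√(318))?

split

318 mod 4 = 2, hence disc K = 4·318 = 1272 and O_K = ℤ[√318].
disc(K) = 1272 is not divisible by 6521; 6521 is unramified.
Legendre symbol by Euler's criterion: (318/6521) ≡ 318^3260 ≡ 1 (mod 6521), i.e. (318/6521) = 1.
(318/6521) = 1, so 6521 splits.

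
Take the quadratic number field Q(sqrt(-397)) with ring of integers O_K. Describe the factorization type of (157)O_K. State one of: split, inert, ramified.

remains prime (inert)

Since -397 ≢ 1 mod 4, the ring of integers is ℤ[√-397] with discriminant 4·(-397) = -1588.
Since gcd(157, -1588) = 1 the prime 157 does not ramify.
(-397/157) = 74^78 mod 157 = 156, giving Legendre symbol -1.
Legendre symbol -1 ⇒ 157 is inert.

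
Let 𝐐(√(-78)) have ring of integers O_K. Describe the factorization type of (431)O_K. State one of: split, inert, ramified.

splits completely

Since -78 ≢ 1 mod 4, the ring of integers is ℤ[√-78] with discriminant 4·(-78) = -312.
431 ∤ -312, so 431 is unramified.
Legendre symbol by Euler's criterion: (-78/431) ≡ (-78)^215 ≡ 1 (mod 431), i.e. (-78/431) = 1.
Legendre symbol 1 ⇒ 431 is split.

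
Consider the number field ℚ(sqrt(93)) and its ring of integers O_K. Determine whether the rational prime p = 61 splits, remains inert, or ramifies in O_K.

93 mod 4 = 1, hence disc K = 93 and O_K = ℤ[(1+√93)/2].
61 ∤ 93, so 61 is unramified.
Compute (93/61) via Euler: 32^((61-1)/2) mod 61 = 60, so (93/61) = -1.
Legendre symbol -1 ⇒ 61 is inert.

inert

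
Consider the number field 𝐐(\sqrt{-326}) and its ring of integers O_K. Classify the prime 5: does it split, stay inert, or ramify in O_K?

split — (5) = 𝔭₁𝔭₂ with 𝔭₁ ≠ 𝔭₂

-326 mod 4 = 2, hence disc K = 4·(-326) = -1304 and O_K = ℤ[√-326].
disc(K) = -1304 is not divisible by 5; 5 is unramified.
Compute (-326/5) via Euler: 4^((5-1)/2) mod 5 = 1, so (-326/5) = 1.
(-326/5) = 1, so 5 splits.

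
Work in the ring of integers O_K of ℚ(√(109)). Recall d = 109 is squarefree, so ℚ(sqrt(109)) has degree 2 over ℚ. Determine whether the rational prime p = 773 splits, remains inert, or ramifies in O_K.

d = 109 ≡ 1 (mod 4), so O_K = ℤ[(1+√109)/2] and disc(K) = d = 109.
773 ∤ 109, so 773 is unramified.
Euler's criterion: 109^386 mod 773 = 772. Thus (109|773) = -1.
Legendre symbol -1 ⇒ 773 is inert.

inert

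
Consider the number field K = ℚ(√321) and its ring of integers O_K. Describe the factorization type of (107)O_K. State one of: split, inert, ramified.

d = 321 ≡ 1 (mod 4), so O_K = ℤ[(1+√321)/2] and disc(K) = d = 321.
Ramification test: 107 | 321. The prime 107 ramifies in K.

ramified — (107) = 𝔭²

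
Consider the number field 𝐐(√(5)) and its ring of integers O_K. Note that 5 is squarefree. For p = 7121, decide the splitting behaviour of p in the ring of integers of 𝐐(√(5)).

5 mod 4 = 1, hence disc K = 5 and O_K = ℤ[(1+√5)/2].
disc(K) = 5 is not divisible by 7121; 7121 is unramified.
(5/7121) = 5^3560 mod 7121 = 1, giving Legendre symbol 1.
(5/7121) = 1, so 7121 splits.

p splits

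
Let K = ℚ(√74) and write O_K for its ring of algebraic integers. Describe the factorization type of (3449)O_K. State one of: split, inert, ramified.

inert — (3449) stays prime in O_K

d = 74 ≡ 2 (mod 4), so O_K = ℤ[√74] and disc(K) = 4d = 296.
Since gcd(3449, 296) = 1 the prime 3449 does not ramify.
Legendre symbol by Euler's criterion: (74/3449) ≡ 74^1724 ≡ 3448 (mod 3449), i.e. (74/3449) = -1.
Legendre symbol -1 ⇒ 3449 is inert.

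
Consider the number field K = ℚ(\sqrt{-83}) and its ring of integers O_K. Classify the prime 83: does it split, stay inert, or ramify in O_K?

ramified — (83) = 𝔭²

d = -83 ≡ 1 (mod 4), so O_K = ℤ[(1+√-83)/2] and disc(K) = d = -83.
Ramification test: 83 | -83. The prime 83 ramifies in K.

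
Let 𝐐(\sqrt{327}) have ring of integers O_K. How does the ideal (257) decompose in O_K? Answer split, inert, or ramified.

257 splits in O_K

d = 327 ≡ 3 (mod 4), so O_K = ℤ[√327] and disc(K) = 4d = 1308.
257 ∤ 1308, so 257 is unramified.
Compute (327/257) via Euler: 70^((257-1)/2) mod 257 = 1, so (327/257) = 1.
Legendre symbol 1 ⇒ 257 is split.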